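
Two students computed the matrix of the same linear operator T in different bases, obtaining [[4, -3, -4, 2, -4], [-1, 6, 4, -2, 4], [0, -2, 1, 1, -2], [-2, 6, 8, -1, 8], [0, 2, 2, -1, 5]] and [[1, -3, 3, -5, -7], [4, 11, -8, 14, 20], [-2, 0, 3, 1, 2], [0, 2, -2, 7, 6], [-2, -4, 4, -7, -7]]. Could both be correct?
Yes.

Two matrices over a field are similar if and only if they have the same invariant factors.

Both A and B have characteristic polynomial (x - 3)^5 and minimal polynomial (x - 3)^2. Computing further, both have invariant factors x - 3, (x - 3)^2, (x - 3)^2. Hence A and B are similar.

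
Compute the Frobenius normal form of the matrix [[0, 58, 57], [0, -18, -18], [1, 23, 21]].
The invariant factors of A (the non-unit diagonal entries of the Smith normal form of xI - A over ℚ[x]) are (x - 6)(x^2 + 3x - 3), each dividing the next. The characteristic polynomial is their product, (x - 6)(x^2 + 3x - 3).

The rational canonical form is the block-diagonal matrix of companion matrices C(f_i):
R = [[0, 0, -18], [1, 0, 21], [0, 1, 3]].

Note the characteristic polynomial does not split into linear factors over ℚ, so A has no Jordan form over ℚ; the rational canonical form exists over any field.

R = [[0, 0, -18], [1, 0, 21], [0, 1, 3]]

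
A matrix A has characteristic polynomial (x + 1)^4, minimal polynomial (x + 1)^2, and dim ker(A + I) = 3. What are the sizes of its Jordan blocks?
Jordan blocks: (-1, 2), (-1, 1), (-1, 1)

λ = -1: algebraic multiplicity 4 (exponent in χ_A), largest block size 2 (exponent in m_A), 3 blocks (geometric multiplicity). These force block sizes [2, 1, 1].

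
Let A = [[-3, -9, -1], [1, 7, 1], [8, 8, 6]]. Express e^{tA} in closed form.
e^{tA} = [[(-t*e^{8*t} + 1)*e^{-2*t}, (-(t + 1)*e^{8*t} + 1)*e^{-2*t}, -t*e^{6*t}], [t*e^{6*t}, (t + 1)*e^{6*t}, t*e^{6*t}], [(e^{8*t} - 1)*e^{-2*t}, (e^{8*t} - 1)*e^{-2*t}, e^{6*t}]]

A has Jordan form J = [[-2, 0, 0], [0, 6, 1], [0, 0, 6]] with A = PJP^{-1}, so e^{tA} = P e^{tJ} P^{-1}.

For a Jordan block J_k(λ), e^{tJ_k(λ)} = e^{λt} · (I + tN + t^2 N^2/2! + ... + t^{k-1} N^{k-1}/(k-1)!) where N is the nilpotent superdiagonal part.

Assembling the blocks and conjugating back gives the entries of e^{tA} as shown above.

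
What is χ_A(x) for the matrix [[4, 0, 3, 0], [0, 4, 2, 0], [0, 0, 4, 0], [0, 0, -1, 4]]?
xI - A = [[x - 4, 0, -3, 0], [0, x - 4, -2, 0], [0, 0, x - 4, 0], [0, 0, 1, x - 4]].

Expanding det(xI - A) along the first row:
det(xI - A) = + (x - 4)·det([[x - 4, -2, 0], [0, x - 4, 0], [0, 1, x - 4]]) - (0)·det([[0, -2, 0], [0, x - 4, 0], [0, 1, x - 4]]) + (-3)·det([[0, x - 4, 0], [0, 0, 0], [0, 0, x - 4]]) - (0)·det([[0, x - 4, -2], [0, 0, x - 4], [0, 0, 1]]).

Evaluating gives χ_A(x) = x^4 - 16x^3 + 96x^2 - 256x + 256 = (x - 4)^4.

χ_A(x) = (x - 4)^4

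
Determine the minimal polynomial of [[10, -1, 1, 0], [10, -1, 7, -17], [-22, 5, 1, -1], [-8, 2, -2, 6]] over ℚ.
m_A(x) = (x - 6)^2(x - 2)^2

The characteristic polynomial factors as (x - 6)^2(x - 2)^2. The minimal polynomial is ∏(x - λ)^{k_λ} where k_λ is the size of the largest Jordan block at λ.

For λ = 2: rank(A - 2I) = 3, and the largest Jordan block has size 2 (the smallest k with rank((A - 2I)^k) = rank((A - 2I)^(k+1))).
For λ = 6: rank(A - 6I) = 3, and the largest Jordan block has size 2 (the smallest k with rank((A - 6I)^k) = rank((A - 6I)^(k+1))).

So m_A(x) = (x - 6)^2(x - 2)^2.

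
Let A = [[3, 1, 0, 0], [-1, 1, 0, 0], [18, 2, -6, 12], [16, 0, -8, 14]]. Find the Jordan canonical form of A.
The characteristic polynomial is det(xI - A) = (x - 6)(x - 2)^3, so the eigenvalues are 2 (algebraic multiplicity 3), 6 (algebraic multiplicity 1).

For λ = 2: rank(A - 2I) = 2, rank((A - 2I)^2) = 1. The eigenspace has dimension 4 - 2 = 2, so there are 2 Jordan blocks; the rank sequence gives block sizes [2, 1].

For λ = 6: algebraic multiplicity 1 gives one 1×1 block.

Assembling the blocks gives the Jordan form J above.

J = [[2, 1, 0, 0], [0, 2, 0, 0], [0, 0, 2, 0], [0, 0, 0, 6]]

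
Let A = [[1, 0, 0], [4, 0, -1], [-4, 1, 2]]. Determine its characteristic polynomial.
χ_A(x) = (x - 1)^3

xI - A = [[x - 1, 0, 0], [-4, x, 1], [4, -1, x - 2]].

Expanding det(xI - A) along the first row:
det(xI - A) = + (x - 1)·det([[x, 1], [-1, x - 2]]) - (0)·det([[-4, 1], [4, x - 2]]) + (0)·det([[-4, x], [4, -1]]).

Evaluating gives χ_A(x) = x^3 - 3x^2 + 3x - 1 = (x - 1)^3.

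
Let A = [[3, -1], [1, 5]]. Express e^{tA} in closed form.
e^{tA} = [[(1 - t)*e^{4*t}, -t*e^{4*t}], [t*e^{4*t}, (t + 1)*e^{4*t}]]

A has Jordan form J = [[4, 1], [0, 4]] with A = PJP^{-1}, so e^{tA} = P e^{tJ} P^{-1}.

For a Jordan block J_k(λ), e^{tJ_k(λ)} = e^{λt} · (I + tN + t^2 N^2/2! + ... + t^{k-1} N^{k-1}/(k-1)!) where N is the nilpotent superdiagonal part.

Assembling the blocks and conjugating back gives the entries of e^{tA} as shown above.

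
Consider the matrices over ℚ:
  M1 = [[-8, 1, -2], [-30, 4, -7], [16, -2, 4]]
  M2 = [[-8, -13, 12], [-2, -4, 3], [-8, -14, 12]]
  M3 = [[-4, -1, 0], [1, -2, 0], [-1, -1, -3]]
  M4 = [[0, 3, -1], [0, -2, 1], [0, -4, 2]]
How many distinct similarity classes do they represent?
2 classes: {M1, M2, M4}, {M3}

Characteristic polynomials: χ_{M1} = x^3, χ_{M2} = x^3, χ_{M3} = (x + 3)^3, χ_{M4} = x^3.

{M1, M2, M4}: invariant factors x^3.

{M3}: invariant factors x + 3, (x + 3)^2.

Matrices are similar if and only if their invariant-factor lists agree; the partition into similarity classes is {M1, M2, M4}, {M3}.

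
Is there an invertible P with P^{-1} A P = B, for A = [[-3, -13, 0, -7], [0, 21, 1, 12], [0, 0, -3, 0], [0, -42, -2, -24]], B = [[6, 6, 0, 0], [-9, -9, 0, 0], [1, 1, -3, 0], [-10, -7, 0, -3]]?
No.

Both have characteristic polynomial x(x + 3)^3, but the minimal polynomial of A is x(x + 3)^3 while the minimal polynomial of B is x(x + 3)^2. The minimal polynomial is a similarity invariant, so A and B are not similar.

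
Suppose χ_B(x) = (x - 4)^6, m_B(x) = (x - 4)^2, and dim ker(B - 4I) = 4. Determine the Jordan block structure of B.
Jordan blocks: (4, 2), (4, 2), (4, 1), (4, 1)

λ = 4: algebraic multiplicity 6 (exponent in χ_B), largest block size 2 (exponent in m_B), 4 blocks (geometric multiplicity). These force block sizes [2, 2, 1, 1].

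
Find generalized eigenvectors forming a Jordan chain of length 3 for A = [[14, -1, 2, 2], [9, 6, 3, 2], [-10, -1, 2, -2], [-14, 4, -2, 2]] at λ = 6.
v_1 = [[0, 0, -1, 1]]^T, v_2 = [[0, -1, 2, -2]]^T, v_3 = [[1, 2, -3, 0]]^T

We seek v_1 ∈ ker((A - 6I)^3) \ ker((A - 6I)^2), then set v_{i+1} = (A - 6I) v_i.

One such chain is v_1 = [[0, 0, -1, 1]]^T, v_2 = [[0, -1, 2, -2]]^T, v_3 = [[1, 2, -3, 0]]^T. Check: (A - 6I) v_3 = [[0, 0, 0, 0]]^T = 0.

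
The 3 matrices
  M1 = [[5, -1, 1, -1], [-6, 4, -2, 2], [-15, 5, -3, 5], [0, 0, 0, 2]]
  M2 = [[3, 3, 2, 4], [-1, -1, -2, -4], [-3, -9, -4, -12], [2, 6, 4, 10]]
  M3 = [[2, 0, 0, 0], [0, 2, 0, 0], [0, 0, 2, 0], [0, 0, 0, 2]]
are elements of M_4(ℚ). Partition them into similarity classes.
2 classes: {M1, M2}, {M3}

Characteristic polynomials: χ_{M1} = (x - 2)^4, χ_{M2} = (x - 2)^4, χ_{M3} = (x - 2)^4.

{M1, M2}: invariant factors x - 2, x - 2, (x - 2)^2.

{M3}: invariant factors x - 2, x - 2, x - 2, x - 2.

Matrices are similar if and only if their invariant-factor lists agree; the partition into similarity classes is {M1, M2}, {M3}.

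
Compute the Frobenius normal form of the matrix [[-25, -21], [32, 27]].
R = [[0, 3], [1, 2]]

The invariant factors of A (the non-unit diagonal entries of the Smith normal form of xI - A over ℚ[x]) are (x - 3)(x + 1), each dividing the next. The characteristic polynomial is their product, (x - 3)(x + 1).

The rational canonical form is the block-diagonal matrix of companion matrices C(f_i):
R = [[0, 3], [1, 2]].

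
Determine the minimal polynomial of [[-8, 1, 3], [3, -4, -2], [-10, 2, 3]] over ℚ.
The characteristic polynomial factors as (x + 3)^3. The minimal polynomial is ∏(x - λ)^{k_λ} where k_λ is the size of the largest Jordan block at λ.

For λ = -3: rank(A + 3I) = 2, and the largest Jordan block has size 3 (the smallest k with rank((A + 3I)^k) = rank((A + 3I)^(k+1))).

So m_A(x) = (x + 3)^3.

m_A(x) = (x + 3)^3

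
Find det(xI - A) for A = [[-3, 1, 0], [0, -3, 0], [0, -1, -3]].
xI - A = [[x + 3, -1, 0], [0, x + 3, 0], [0, 1, x + 3]].

Expanding det(xI - A) along the first row:
det(xI - A) = + (x + 3)·det([[x + 3, 0], [1, x + 3]]) - (-1)·det([[0, 0], [0, x + 3]]) + (0)·det([[0, x + 3], [0, 1]]).

Evaluating gives χ_A(x) = x^3 + 9x^2 + 27x + 27 = (x + 3)^3.

χ_A(x) = (x + 3)^3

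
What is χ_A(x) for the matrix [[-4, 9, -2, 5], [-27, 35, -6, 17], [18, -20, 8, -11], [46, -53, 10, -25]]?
χ_A(x) = (x - 4)^2(x - 3)^2

xI - A = [[x + 4, -9, 2, -5], [27, x - 35, 6, -17], [-18, 20, x - 8, 11], [-46, 53, -10, x + 25]].

Expanding det(xI - A) along the first row:
det(xI - A) = + (x + 4)·det([[x - 35, 6, -17], [20, x - 8, 11], [53, -10, x + 25]]) - (-9)·det([[27, 6, -17], [-18, x - 8, 11], [-46, -10, x + 25]]) + (2)·det([[27, x - 35, -17], [-18, 20, 11], [-46, 53, x + 25]]) - (-5)·det([[27, x - 35, 6], [-18, 20, x - 8], [-46, 53, -10]]).

Evaluating gives χ_A(x) = x^4 - 14x^3 + 73x^2 - 168x + 144 = (x - 4)^2(x - 3)^2.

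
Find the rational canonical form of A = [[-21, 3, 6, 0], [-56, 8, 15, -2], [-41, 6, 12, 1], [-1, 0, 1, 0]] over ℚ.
R = [[0, 0, 0, -3], [1, 0, 0, -2], [0, 1, 0, 1], [0, 0, 1, -1]]

The invariant factors of A (the non-unit diagonal entries of the Smith normal form of xI - A over ℚ[x]) are (x + 1)(x^3 - x + 3), each dividing the next. The characteristic polynomial is their product, (x + 1)(x^3 - x + 3).

The rational canonical form is the block-diagonal matrix of companion matrices C(f_i):
R = [[0, 0, 0, -3], [1, 0, 0, -2], [0, 1, 0, 1], [0, 0, 1, -1]].

Note the characteristic polynomial does not split into linear factors over ℚ, so A has no Jordan form over ℚ; the rational canonical form exists over any field.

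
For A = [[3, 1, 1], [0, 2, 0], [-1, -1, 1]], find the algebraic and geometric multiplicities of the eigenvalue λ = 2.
algebraic multiplicity 3, geometric multiplicity 2

The characteristic polynomial is (x - 2)^3, so the factor x - 2 appears with exponent 3: the algebraic multiplicity is 3.

rank(A - 2I) = 1, so the eigenspace has dimension 3 - 1 = 2: the geometric multiplicity is 2.

Since 2 < 3, A is not diagonalizable.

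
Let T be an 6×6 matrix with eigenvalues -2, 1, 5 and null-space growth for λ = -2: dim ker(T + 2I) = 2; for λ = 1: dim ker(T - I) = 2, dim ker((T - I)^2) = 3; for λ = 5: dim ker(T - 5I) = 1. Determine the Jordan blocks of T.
λ = -2: successive nullity increments [2] count blocks of size ≥ k; block sizes are [1, 1].
λ = 1: successive nullity increments [2, 1] count blocks of size ≥ k; block sizes are [2, 1].
λ = 5: successive nullity increments [1] count blocks of size ≥ k; block sizes are [1].

Jordan blocks: (-2, 1), (-2, 1), (1, 2), (1, 1), (5, 1)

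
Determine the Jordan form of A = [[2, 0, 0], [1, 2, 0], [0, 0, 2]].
J = [[2, 1, 0], [0, 2, 0], [0, 0, 2]]

The characteristic polynomial is det(xI - A) = (x - 2)^3, so the eigenvalues are 2 (algebraic multiplicity 3).

For λ = 2: rank(A - 2I) = 1, rank((A - 2I)^2) = 0. The eigenspace has dimension 3 - 1 = 2, so there are 2 Jordan blocks; the rank sequence gives block sizes [2, 1].

Assembling the blocks gives the Jordan form J above.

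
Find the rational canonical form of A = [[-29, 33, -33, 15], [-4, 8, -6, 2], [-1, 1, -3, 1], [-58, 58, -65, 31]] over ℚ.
R = [[4, 0, 0, 0], [0, 0, 0, 12], [0, 1, 0, 1], [0, 0, 1, 3]]

The invariant factors of A (the non-unit diagonal entries of the Smith normal form of xI - A over ℚ[x]) are x - 4, (x - 4)(x^2 + x + 3), each dividing the next. The characteristic polynomial is their product, (x - 4)^2(x^2 + x + 3).

The rational canonical form is the block-diagonal matrix of companion matrices C(f_i):
R = [[4, 0, 0, 0], [0, 0, 0, 12], [0, 1, 0, 1], [0, 0, 1, 3]].

Note the characteristic polynomial does not split into linear factors over ℚ, so A has no Jordan form over ℚ; the rational canonical form exists over any field.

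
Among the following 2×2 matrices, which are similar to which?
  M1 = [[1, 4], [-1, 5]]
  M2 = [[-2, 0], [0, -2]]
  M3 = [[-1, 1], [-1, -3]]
Characteristic polynomials: χ_{M1} = (x - 3)^2, χ_{M2} = (x + 2)^2, χ_{M3} = (x + 2)^2.

{M1}: invariant factors (x - 3)^2.

{M2}: invariant factors x + 2, x + 2.

{M3}: invariant factors (x + 2)^2.

Matrices are similar if and only if their invariant-factor lists agree; the partition into similarity classes is {M1}, {M2}, {M3}.

3 classes: {M1}, {M2}, {M3}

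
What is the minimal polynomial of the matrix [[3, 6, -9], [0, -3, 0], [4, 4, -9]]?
The characteristic polynomial factors as (x + 3)^3. The minimal polynomial is ∏(x - λ)^{k_λ} where k_λ is the size of the largest Jordan block at λ.

For λ = -3: rank(A + 3I) = 1, and the largest Jordan block has size 2 (the smallest k with rank((A + 3I)^k) = rank((A + 3I)^(k+1))).

So m_A(x) = (x + 3)^2.

m_A(x) = (x + 3)^2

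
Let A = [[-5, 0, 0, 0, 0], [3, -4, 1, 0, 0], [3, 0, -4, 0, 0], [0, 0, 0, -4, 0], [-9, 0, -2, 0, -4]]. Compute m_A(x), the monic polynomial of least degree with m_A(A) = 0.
The characteristic polynomial factors as (x + 4)^4(x + 5). The minimal polynomial is ∏(x - λ)^{k_λ} where k_λ is the size of the largest Jordan block at λ.

For λ = -5: rank(A + 5I) = 4, and the largest Jordan block has size 1 (the smallest k with rank((A + 5I)^k) = rank((A + 5I)^(k+1))).
For λ = -4: rank(A + 4I) = 2, and the largest Jordan block has size 2 (the smallest k with rank((A + 4I)^k) = rank((A + 4I)^(k+1))).

So m_A(x) = (x + 4)^2(x + 5).

m_A(x) = (x + 4)^2(x + 5)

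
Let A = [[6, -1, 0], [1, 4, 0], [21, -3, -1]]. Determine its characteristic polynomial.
xI - A = [[x - 6, 1, 0], [-1, x - 4, 0], [-21, 3, x + 1]].

Expanding det(xI - A) along the first row:
det(xI - A) = + (x - 6)·det([[x - 4, 0], [3, x + 1]]) - (1)·det([[-1, 0], [-21, x + 1]]) + (0)·det([[-1, x - 4], [-21, 3]]).

Evaluating gives χ_A(x) = x^3 - 9x^2 + 15x + 25 = (x - 5)^2(x + 1).

χ_A(x) = (x - 5)^2(x + 1)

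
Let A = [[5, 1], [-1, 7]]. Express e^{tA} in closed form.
e^{tA} = [[(1 - t)*e^{6*t}, t*e^{6*t}], [-t*e^{6*t}, (t + 1)*e^{6*t}]]

A has Jordan form J = [[6, 1], [0, 6]] with A = PJP^{-1}, so e^{tA} = P e^{tJ} P^{-1}.

For a Jordan block J_k(λ), e^{tJ_k(λ)} = e^{λt} · (I + tN + t^2 N^2/2! + ... + t^{k-1} N^{k-1}/(k-1)!) where N is the nilpotent superdiagonal part.

Assembling the blocks and conjugating back gives the entries of e^{tA} as shown above.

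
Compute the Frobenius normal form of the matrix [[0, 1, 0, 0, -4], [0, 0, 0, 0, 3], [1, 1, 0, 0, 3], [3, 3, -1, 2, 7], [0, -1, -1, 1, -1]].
R = [[0, 0, 0, 0, 3], [1, 0, 0, 0, 5], [0, 1, 0, 0, 7], [0, 0, 1, 0, 3], [0, 0, 0, 1, 1]]

The invariant factors of A (the non-unit diagonal entries of the Smith normal form of xI - A over ℚ[x]) are (x - 3)(x^2 + x + 1)^2, each dividing the next. The characteristic polynomial is their product, (x - 3)(x^2 + x + 1)^2.

The rational canonical form is the block-diagonal matrix of companion matrices C(f_i):
R = [[0, 0, 0, 0, 3], [1, 0, 0, 0, 5], [0, 1, 0, 0, 7], [0, 0, 1, 0, 3], [0, 0, 0, 1, 1]].

Note the characteristic polynomial does not split into linear factors over ℚ, so A has no Jordan form over ℚ; the rational canonical form exists over any field.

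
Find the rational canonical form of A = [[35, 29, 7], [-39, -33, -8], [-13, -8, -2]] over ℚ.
The invariant factors of A (the non-unit diagonal entries of the Smith normal form of xI - A over ℚ[x]) are x^3 - x - 5, each dividing the next. The characteristic polynomial is their product, x^3 - x - 5.

The rational canonical form is the block-diagonal matrix of companion matrices C(f_i):
R = [[0, 0, 5], [1, 0, 1], [0, 1, 0]].

Note the characteristic polynomial does not split into linear factors over ℚ, so A has no Jordan form over ℚ; the rational canonical form exists over any field.

R = [[0, 0, 5], [1, 0, 1], [0, 1, 0]]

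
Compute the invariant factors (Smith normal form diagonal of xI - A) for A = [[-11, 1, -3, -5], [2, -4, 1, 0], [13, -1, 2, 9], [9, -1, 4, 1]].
The Jordan structure of A has elementary divisors (x + 4)^3, x. Arranging the block sizes at each eigenvalue in decreasing order and taking row products gives the invariant factors.

Invariant factors (smallest first, each dividing the next): x(x + 4)^3.

Check: the last factor x(x + 4)^3 is the minimal polynomial, and the product x(x + 4)^3 is the characteristic polynomial.

x(x + 4)^3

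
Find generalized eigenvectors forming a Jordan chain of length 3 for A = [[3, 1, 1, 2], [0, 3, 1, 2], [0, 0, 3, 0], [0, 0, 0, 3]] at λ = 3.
v_1 = [[0, 0, -3, 2]]^T, v_2 = [[1, 1, 0, 0]]^T, v_3 = [[1, 0, 0, 0]]^T

We seek v_1 ∈ ker((A - 3I)^3) \ ker((A - 3I)^2), then set v_{i+1} = (A - 3I) v_i.

One such chain is v_1 = [[0, 0, -3, 2]]^T, v_2 = [[1, 1, 0, 0]]^T, v_3 = [[1, 0, 0, 0]]^T. Check: (A - 3I) v_3 = [[0, 0, 0, 0]]^T = 0.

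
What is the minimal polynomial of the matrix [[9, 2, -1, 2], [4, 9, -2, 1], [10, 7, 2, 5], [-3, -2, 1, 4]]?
The characteristic polynomial factors as (x - 6)^4. The minimal polynomial is ∏(x - λ)^{k_λ} where k_λ is the size of the largest Jordan block at λ.

For λ = 6: rank(A - 6I) = 2, and the largest Jordan block has size 3 (the smallest k with rank((A - 6I)^k) = rank((A - 6I)^(k+1))).

So m_A(x) = (x - 6)^3.

m_A(x) = (x - 6)^3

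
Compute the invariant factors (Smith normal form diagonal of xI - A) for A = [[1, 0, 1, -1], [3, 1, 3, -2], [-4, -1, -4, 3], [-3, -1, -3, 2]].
The Jordan structure of A has elementary divisors x^2, x^2. Arranging the block sizes at each eigenvalue in decreasing order and taking row products gives the invariant factors.

Invariant factors (smallest first, each dividing the next): x^2, x^2.

Check: the last factor x^2 is the minimal polynomial, and the product x^4 is the characteristic polynomial.

x^2, x^2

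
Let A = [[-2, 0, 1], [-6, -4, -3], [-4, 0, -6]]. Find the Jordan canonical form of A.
The characteristic polynomial is det(xI - A) = (x + 4)^3, so the eigenvalues are -4 (algebraic multiplicity 3).

For λ = -4: rank(A + 4I) = 1, rank((A + 4I)^2) = 0. The eigenspace has dimension 3 - 1 = 2, so there are 2 Jordan blocks; the rank sequence gives block sizes [2, 1].

Assembling the blocks gives the Jordan form J above.

J = [[-4, 1, 0], [0, -4, 0], [0, 0, -4]]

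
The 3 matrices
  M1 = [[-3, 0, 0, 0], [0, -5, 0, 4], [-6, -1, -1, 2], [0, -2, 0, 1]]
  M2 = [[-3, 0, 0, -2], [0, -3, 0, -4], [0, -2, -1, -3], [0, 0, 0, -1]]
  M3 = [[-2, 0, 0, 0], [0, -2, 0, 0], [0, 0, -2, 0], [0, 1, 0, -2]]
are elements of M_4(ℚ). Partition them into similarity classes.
Characteristic polynomials: χ_{M1} = (x + 1)^2(x + 3)^2, χ_{M2} = (x + 1)^2(x + 3)^2, χ_{M3} = (x + 2)^4.

{M1, M2}: invariant factors x + 3, (x + 1)^2(x + 3).

{M3}: invariant factors x + 2, x + 2, (x + 2)^2.

Matrices are similar if and only if their invariant-factor lists agree; the partition into similarity classes is {M1, M2}, {M3}.

2 classes: {M1, M2}, {M3}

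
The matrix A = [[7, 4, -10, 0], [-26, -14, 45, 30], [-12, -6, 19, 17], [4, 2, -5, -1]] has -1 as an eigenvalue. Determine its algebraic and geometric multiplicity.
The characteristic polynomial is (x - 4)^3(x + 1), so the factor x + 1 appears with exponent 1: the algebraic multiplicity is 1.

rank(A + I) = 3, so the eigenspace has dimension 4 - 3 = 1: the geometric multiplicity is 1.

algebraic multiplicity 1, geometric multiplicity 1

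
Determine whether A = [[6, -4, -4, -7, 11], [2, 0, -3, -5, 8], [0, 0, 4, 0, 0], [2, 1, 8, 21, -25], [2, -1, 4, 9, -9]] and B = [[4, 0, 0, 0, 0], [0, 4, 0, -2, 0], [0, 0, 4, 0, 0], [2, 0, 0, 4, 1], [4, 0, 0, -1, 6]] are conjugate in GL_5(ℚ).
Both have characteristic polynomial (x - 5)^2(x - 4)^3, but the minimal polynomial of A is (x - 5)^2(x - 4)^2 while the minimal polynomial of B is (x - 5)^2(x - 4). The minimal polynomial is a similarity invariant, so A and B are not similar.

No.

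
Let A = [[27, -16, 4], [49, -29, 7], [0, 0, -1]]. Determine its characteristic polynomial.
χ_A(x) = (x + 1)^3

xI - A = [[x - 27, 16, -4], [-49, x + 29, -7], [0, 0, x + 1]].

Expanding det(xI - A) along the first row:
det(xI - A) = + (x - 27)·det([[x + 29, -7], [0, x + 1]]) - (16)·det([[-49, -7], [0, x + 1]]) + (-4)·det([[-49, x + 29], [0, 0]]).

Evaluating gives χ_A(x) = x^3 + 3x^2 + 3x + 1 = (x + 1)^3.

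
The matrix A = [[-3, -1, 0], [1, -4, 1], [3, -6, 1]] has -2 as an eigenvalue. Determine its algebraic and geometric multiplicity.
The characteristic polynomial is (x + 2)^3, so the factor x + 2 appears with exponent 3: the algebraic multiplicity is 3.

rank(A + 2I) = 2, so the eigenspace has dimension 3 - 2 = 1: the geometric multiplicity is 1.

Since 1 < 3, A is not diagonalizable.

algebraic multiplicity 3, geometric multiplicity 1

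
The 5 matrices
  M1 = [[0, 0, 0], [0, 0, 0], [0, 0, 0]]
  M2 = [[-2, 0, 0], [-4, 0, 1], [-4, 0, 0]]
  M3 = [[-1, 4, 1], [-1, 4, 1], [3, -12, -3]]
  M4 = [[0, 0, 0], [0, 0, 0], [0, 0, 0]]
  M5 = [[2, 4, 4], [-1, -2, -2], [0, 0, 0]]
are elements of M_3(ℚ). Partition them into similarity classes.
3 classes: {M1, M4}, {M2}, {M3, M5}

Characteristic polynomials: χ_{M1} = x^3, χ_{M2} = x^2(x + 2), χ_{M3} = x^3, χ_{M4} = x^3, χ_{M5} = x^3.

{M1, M4}: invariant factors x, x, x.

{M2}: invariant factors x^2(x + 2).

{M3, M5}: invariant factors x, x^2.

Matrices are similar if and only if their invariant-factor lists agree; the partition into similarity classes is {M1, M4}, {M2}, {M3, M5}.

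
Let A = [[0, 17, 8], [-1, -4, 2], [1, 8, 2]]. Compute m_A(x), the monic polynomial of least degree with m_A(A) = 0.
m_A(x) = (x - 4)(x + 3)^2

The characteristic polynomial factors as (x - 4)(x + 3)^2. The minimal polynomial is ∏(x - λ)^{k_λ} where k_λ is the size of the largest Jordan block at λ.

For λ = -3: rank(A + 3I) = 2, and the largest Jordan block has size 2 (the smallest k with rank((A + 3I)^k) = rank((A + 3I)^(k+1))).
For λ = 4: rank(A - 4I) = 2, and the largest Jordan block has size 1 (the smallest k with rank((A - 4I)^k) = rank((A - 4I)^(k+1))).

So m_A(x) = (x - 4)(x + 3)^2.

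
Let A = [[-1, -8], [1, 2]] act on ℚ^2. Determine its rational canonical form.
R = [[0, -6], [1, 1]]

The invariant factors of A (the non-unit diagonal entries of the Smith normal form of xI - A over ℚ[x]) are x^2 - x + 6, each dividing the next. The characteristic polynomial is their product, x^2 - x + 6.

The rational canonical form is the block-diagonal matrix of companion matrices C(f_i):
R = [[0, -6], [1, 1]].

Note the characteristic polynomial does not split into linear factors over ℚ, so A has no Jordan form over ℚ; the rational canonical form exists over any field.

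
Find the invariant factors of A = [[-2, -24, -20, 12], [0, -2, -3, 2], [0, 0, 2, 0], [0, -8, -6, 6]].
x - 2, (x - 2)^2(x + 2)

The Jordan structure of A has elementary divisors (x + 2), (x - 2)^2, (x - 2). Arranging the block sizes at each eigenvalue in decreasing order and taking row products gives the invariant factors.

Invariant factors (smallest first, each dividing the next): x - 2, (x - 2)^2(x + 2).

Check: the last factor (x - 2)^2(x + 2) is the minimal polynomial, and the product (x - 2)^3(x + 2) is the characteristic polynomial.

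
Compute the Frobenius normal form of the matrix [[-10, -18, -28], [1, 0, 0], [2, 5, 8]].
R = [[0, 0, 4], [1, 0, 6], [0, 1, -2]]

The invariant factors of A (the non-unit diagonal entries of the Smith normal form of xI - A over ℚ[x]) are (x - 2)(x^2 + 4x + 2), each dividing the next. The characteristic polynomial is their product, (x - 2)(x^2 + 4x + 2).

The rational canonical form is the block-diagonal matrix of companion matrices C(f_i):
R = [[0, 0, 4], [1, 0, 6], [0, 1, -2]].

Note the characteristic polynomial does not split into linear factors over ℚ, so A has no Jordan form over ℚ; the rational canonical form exists over any field.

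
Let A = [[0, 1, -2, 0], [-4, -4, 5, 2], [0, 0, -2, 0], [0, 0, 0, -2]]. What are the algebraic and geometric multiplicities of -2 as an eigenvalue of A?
The characteristic polynomial is (x + 2)^4, so the factor x + 2 appears with exponent 4: the algebraic multiplicity is 4.

rank(A + 2I) = 2, so the eigenspace has dimension 4 - 2 = 2: the geometric multiplicity is 2.

Since 2 < 4, A is not diagonalizable.

algebraic multiplicity 4, geometric multiplicity 2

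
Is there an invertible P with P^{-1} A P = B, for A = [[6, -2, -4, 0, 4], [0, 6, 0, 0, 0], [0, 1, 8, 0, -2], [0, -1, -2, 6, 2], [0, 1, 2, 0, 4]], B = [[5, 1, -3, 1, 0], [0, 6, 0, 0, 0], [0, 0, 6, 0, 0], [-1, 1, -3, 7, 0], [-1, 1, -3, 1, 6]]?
Two matrices over a field are similar if and only if they have the same invariant factors.

Both A and B have characteristic polynomial (x - 6)^5 and minimal polynomial (x - 6)^2. Computing further, both have invariant factors x - 6, x - 6, x - 6, (x - 6)^2. Hence A and B are similar.

Yes.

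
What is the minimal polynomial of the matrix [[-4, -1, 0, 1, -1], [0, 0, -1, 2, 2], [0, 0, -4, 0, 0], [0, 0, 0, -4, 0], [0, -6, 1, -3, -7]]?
The characteristic polynomial factors as (x + 3)(x + 4)^4. The minimal polynomial is ∏(x - λ)^{k_λ} where k_λ is the size of the largest Jordan block at λ.

For λ = -4: rank(A + 4I) = 3, and the largest Jordan block has size 3 (the smallest k with rank((A + 4I)^k) = rank((A + 4I)^(k+1))).
For λ = -3: rank(A + 3I) = 4, and the largest Jordan block has size 1 (the smallest k with rank((A + 3I)^k) = rank((A + 3I)^(k+1))).

So m_A(x) = (x + 3)(x + 4)^3.

m_A(x) = (x + 3)(x + 4)^3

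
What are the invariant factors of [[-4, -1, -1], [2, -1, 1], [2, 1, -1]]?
x + 2, (x + 2)^2

The Jordan structure of A has elementary divisors (x + 2)^2, (x + 2). Arranging the block sizes at each eigenvalue in decreasing order and taking row products gives the invariant factors.

Invariant factors (smallest first, each dividing the next): x + 2, (x + 2)^2.

Check: the last factor (x + 2)^2 is the minimal polynomial, and the product (x + 2)^3 is the characteristic polynomial.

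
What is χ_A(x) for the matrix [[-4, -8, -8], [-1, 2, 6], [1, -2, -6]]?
xI - A = [[x + 4, 8, 8], [1, x - 2, -6], [-1, 2, x + 6]].

Expanding det(xI - A) along the first row:
det(xI - A) = + (x + 4)·det([[x - 2, -6], [2, x + 6]]) - (8)·det([[1, -6], [-1, x + 6]]) + (8)·det([[1, x - 2], [-1, 2]]).

Evaluating gives χ_A(x) = x^3 + 8x^2 + 16x = x(x + 4)^2.

χ_A(x) = x(x + 4)^2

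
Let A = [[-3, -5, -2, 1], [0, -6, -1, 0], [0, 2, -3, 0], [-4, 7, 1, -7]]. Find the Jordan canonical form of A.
J = [[-5, 1, 0, 0], [0, -5, 0, 0], [0, 0, -5, 0], [0, 0, 0, -4]]

The characteristic polynomial is det(xI - A) = (x + 4)(x + 5)^3, so the eigenvalues are -5 (algebraic multiplicity 3), -4 (algebraic multiplicity 1).

For λ = -5: rank(A + 5I) = 2, rank((A + 5I)^2) = 1. The eigenspace has dimension 4 - 2 = 2, so there are 2 Jordan blocks; the rank sequence gives block sizes [2, 1].

For λ = -4: algebraic multiplicity 1 gives one 1×1 block.

Assembling the blocks gives the Jordan form J above.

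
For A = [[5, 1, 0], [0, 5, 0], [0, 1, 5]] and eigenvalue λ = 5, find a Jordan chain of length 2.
We seek v_1 ∈ ker((A - 5I)^2) \ ker(A - 5I), then set v_{i+1} = (A - 5I) v_i.

One such chain is v_1 = [[-2, 1, 0]]^T, v_2 = [[1, 0, 1]]^T. Check: (A - 5I) v_2 = [[0, 0, 0]]^T = 0.

v_1 = [[-2, 1, 0]]^T, v_2 = [[1, 0, 1]]^T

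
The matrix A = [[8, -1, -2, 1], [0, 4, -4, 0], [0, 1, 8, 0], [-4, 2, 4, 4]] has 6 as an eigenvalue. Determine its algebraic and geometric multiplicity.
The characteristic polynomial is (x - 6)^4, so the factor x - 6 appears with exponent 4: the algebraic multiplicity is 4.

rank(A - 6I) = 2, so the eigenspace has dimension 4 - 2 = 2: the geometric multiplicity is 2.

Since 2 < 4, A is not diagonalizable.

algebraic multiplicity 4, geometric multiplicity 2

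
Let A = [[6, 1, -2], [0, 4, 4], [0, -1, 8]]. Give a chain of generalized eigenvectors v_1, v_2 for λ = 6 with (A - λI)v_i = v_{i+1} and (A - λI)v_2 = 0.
v_1 = [[-2, 1, 0]]^T, v_2 = [[1, -2, -1]]^T

We seek v_1 ∈ ker((A - 6I)^2) \ ker(A - 6I), then set v_{i+1} = (A - 6I) v_i.

One such chain is v_1 = [[-2, 1, 0]]^T, v_2 = [[1, -2, -1]]^T. Check: (A - 6I) v_2 = [[0, 0, 0]]^T = 0.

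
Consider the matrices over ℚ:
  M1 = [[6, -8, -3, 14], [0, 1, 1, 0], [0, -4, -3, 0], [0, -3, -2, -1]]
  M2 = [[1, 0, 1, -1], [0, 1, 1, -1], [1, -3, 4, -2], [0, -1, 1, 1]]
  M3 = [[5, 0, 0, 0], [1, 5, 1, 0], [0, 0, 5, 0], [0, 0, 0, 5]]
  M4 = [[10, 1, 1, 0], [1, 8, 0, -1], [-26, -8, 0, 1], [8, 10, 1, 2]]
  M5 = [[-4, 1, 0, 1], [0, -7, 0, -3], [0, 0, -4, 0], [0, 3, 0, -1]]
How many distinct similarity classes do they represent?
Characteristic polynomials: χ_{M1} = (x - 6)(x + 1)^3, χ_{M2} = (x - 2)^3(x - 1), χ_{M3} = (x - 5)^4, χ_{M4} = (x - 5)^4, χ_{M5} = (x + 4)^4.

{M1}: invariant factors (x - 6)(x + 1)^3.

{M2}: invariant factors x - 2, (x - 2)^2(x - 1).

{M3}: invariant factors x - 5, x - 5, (x - 5)^2.

{M4}: invariant factors (x - 5)^2, (x - 5)^2.

{M5}: invariant factors x + 4, x + 4, (x + 4)^2.

Matrices are similar if and only if their invariant-factor lists agree; the partition into similarity classes is {M1}, {M2}, {M3}, {M4}, {M5}.

5 classes: {M1}, {M2}, {M3}, {M4}, {M5}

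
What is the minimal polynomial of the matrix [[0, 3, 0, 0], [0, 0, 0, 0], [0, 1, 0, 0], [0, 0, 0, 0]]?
The characteristic polynomial factors as x^4. The minimal polynomial is ∏(x - λ)^{k_λ} where k_λ is the size of the largest Jordan block at λ.

For λ = 0: rank(A) = 1, and the largest Jordan block has size 2 (the smallest k with rank(A^k) = rank(A^(k+1))).

So m_A(x) = x^2.

m_A(x) = x^2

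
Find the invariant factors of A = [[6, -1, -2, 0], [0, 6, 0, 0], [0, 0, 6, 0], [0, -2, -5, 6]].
The Jordan structure of A has elementary divisors (x - 6)^2, (x - 6)^2. Arranging the block sizes at each eigenvalue in decreasing order and taking row products gives the invariant factors.

Invariant factors (smallest first, each dividing the next): (x - 6)^2, (x - 6)^2.

Check: the last factor (x - 6)^2 is the minimal polynomial, and the product (x - 6)^4 is the characteristic polynomial.

(x - 6)^2, (x - 6)^2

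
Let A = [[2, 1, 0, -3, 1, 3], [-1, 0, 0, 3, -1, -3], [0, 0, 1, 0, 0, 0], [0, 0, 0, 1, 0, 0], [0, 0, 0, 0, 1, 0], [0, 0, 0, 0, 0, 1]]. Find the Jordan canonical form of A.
J = [[1, 1, 0, 0, 0, 0], [0, 1, 0, 0, 0, 0], [0, 0, 1, 0, 0, 0], [0, 0, 0, 1, 0, 0], [0, 0, 0, 0, 1, 0], [0, 0, 0, 0, 0, 1]]

The characteristic polynomial is det(xI - A) = (x - 1)^6, so the eigenvalues are 1 (algebraic multiplicity 6).

For λ = 1: rank(A - I) = 1, rank((A - I)^2) = 0. The eigenspace has dimension 6 - 1 = 5, so there are 5 Jordan blocks; the rank sequence gives block sizes [2, 1, 1, 1, 1].

Assembling the blocks gives the Jordan form J above.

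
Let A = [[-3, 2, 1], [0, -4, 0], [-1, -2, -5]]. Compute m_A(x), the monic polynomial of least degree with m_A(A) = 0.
The characteristic polynomial factors as (x + 4)^3. The minimal polynomial is ∏(x - λ)^{k_λ} where k_λ is the size of the largest Jordan block at λ.

For λ = -4: rank(A + 4I) = 1, and the largest Jordan block has size 2 (the smallest k with rank((A + 4I)^k) = rank((A + 4I)^(k+1))).

So m_A(x) = (x + 4)^2.

m_A(x) = (x + 4)^2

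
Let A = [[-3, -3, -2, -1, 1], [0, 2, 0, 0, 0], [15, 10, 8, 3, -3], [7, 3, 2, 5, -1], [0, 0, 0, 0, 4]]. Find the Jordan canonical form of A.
The characteristic polynomial is det(xI - A) = (x - 4)^3(x - 2)^2, so the eigenvalues are 2 (algebraic multiplicity 2), 4 (algebraic multiplicity 3).

For λ = 2: rank(A - 2I) = 4, rank((A - 2I)^2) = 3. The eigenspace has dimension 5 - 4 = 1, so there is 1 Jordan block; the rank sequence gives block sizes [2].

For λ = 4: rank(A - 4I) = 3, rank((A - 4I)^2) = 2. The eigenspace has dimension 5 - 3 = 2, so there are 2 Jordan blocks; the rank sequence gives block sizes [2, 1].

Assembling the blocks gives the Jordan form J above.

J = [[2, 1, 0, 0, 0], [0, 2, 0, 0, 0], [0, 0, 4, 1, 0], [0, 0, 0, 4, 0], [0, 0, 0, 0, 4]]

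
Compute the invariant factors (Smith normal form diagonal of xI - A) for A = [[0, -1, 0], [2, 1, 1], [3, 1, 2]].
(x - 1)^3

The Jordan structure of A has elementary divisors (x - 1)^3. Arranging the block sizes at each eigenvalue in decreasing order and taking row products gives the invariant factors.

Invariant factors (smallest first, each dividing the next): (x - 1)^3.

Check: the last factor (x - 1)^3 is the minimal polynomial, and the product (x - 1)^3 is the characteristic polynomial.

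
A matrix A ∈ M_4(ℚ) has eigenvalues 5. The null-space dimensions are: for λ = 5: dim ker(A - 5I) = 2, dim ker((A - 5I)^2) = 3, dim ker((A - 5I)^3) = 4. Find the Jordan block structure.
Jordan blocks: (5, 3), (5, 1)

λ = 5: successive nullity increments [2, 1, 1] count blocks of size ≥ k; block sizes are [3, 1].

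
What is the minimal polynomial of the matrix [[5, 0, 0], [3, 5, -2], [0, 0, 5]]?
The characteristic polynomial factors as (x - 5)^3. The minimal polynomial is ∏(x - λ)^{k_λ} where k_λ is the size of the largest Jordan block at λ.

For λ = 5: rank(A - 5I) = 1, and the largest Jordan block has size 2 (the smallest k with rank((A - 5I)^k) = rank((A - 5I)^(k+1))).

So m_A(x) = (x - 5)^2.

m_A(x) = (x - 5)^2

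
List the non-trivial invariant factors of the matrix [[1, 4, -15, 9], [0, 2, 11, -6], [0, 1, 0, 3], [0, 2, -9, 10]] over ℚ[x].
The Jordan structure of A has elementary divisors (x - 1), (x - 4)^3. Arranging the block sizes at each eigenvalue in decreasing order and taking row products gives the invariant factors.

Invariant factors (smallest first, each dividing the next): (x - 4)^3(x - 1).

Check: the last factor (x - 4)^3(x - 1) is the minimal polynomial, and the product (x - 4)^3(x - 1) is the characteristic polynomial.

(x - 4)^3(x - 1)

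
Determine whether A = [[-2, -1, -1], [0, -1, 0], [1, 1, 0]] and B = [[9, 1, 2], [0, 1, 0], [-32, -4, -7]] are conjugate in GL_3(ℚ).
No.

trace(A) = -3 but trace(B) = 3. The trace is a similarity invariant, so A and B are not similar.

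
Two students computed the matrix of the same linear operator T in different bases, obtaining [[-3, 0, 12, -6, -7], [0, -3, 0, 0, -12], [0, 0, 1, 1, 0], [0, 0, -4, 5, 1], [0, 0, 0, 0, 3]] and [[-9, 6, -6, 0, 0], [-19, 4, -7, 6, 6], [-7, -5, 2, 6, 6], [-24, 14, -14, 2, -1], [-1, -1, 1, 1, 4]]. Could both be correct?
Two matrices over a field are similar if and only if they have the same invariant factors.

Both A and B have characteristic polynomial (x - 3)^3(x + 3)^2 and minimal polynomial (x - 3)^3(x + 3). Computing further, both have invariant factors x + 3, (x - 3)^3(x + 3). Hence A and B are similar.

Yes.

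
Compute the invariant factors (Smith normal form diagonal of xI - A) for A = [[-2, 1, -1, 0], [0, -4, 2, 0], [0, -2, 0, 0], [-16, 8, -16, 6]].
The Jordan structure of A has elementary divisors (x + 2)^2, (x + 2), (x - 6). Arranging the block sizes at each eigenvalue in decreasing order and taking row products gives the invariant factors.

Invariant factors (smallest first, each dividing the next): x + 2, (x - 6)(x + 2)^2.

Check: the last factor (x - 6)(x + 2)^2 is the minimal polynomial, and the product (x - 6)(x + 2)^3 is the characteristic polynomial.

x + 2, (x - 6)(x + 2)^2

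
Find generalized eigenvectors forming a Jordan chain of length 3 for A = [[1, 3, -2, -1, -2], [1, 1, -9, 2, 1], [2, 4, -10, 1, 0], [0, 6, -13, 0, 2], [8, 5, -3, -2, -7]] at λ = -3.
We seek v_1 ∈ ker((A + 3I)^3) \ ker((A + 3I)^2), then set v_{i+1} = (A + 3I) v_i.

One such chain is v_1 = [[1, 0, 0, 0, 2]]^T, v_2 = [[0, 3, 2, 4, 0]]^T, v_3 = [[1, 2, 2, 4, 1]]^T. Check: (A + 3I) v_3 = [[0, 0, 0, 0, 0]]^T = 0.

v_1 = [[1, 0, 0, 0, 2]]^T, v_2 = [[0, 3, 2, 4, 0]]^T, v_3 = [[1, 2, 2, 4, 1]]^T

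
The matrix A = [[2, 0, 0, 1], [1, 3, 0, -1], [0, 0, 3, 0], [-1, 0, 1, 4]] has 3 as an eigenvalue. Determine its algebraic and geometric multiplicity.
algebraic multiplicity 4, geometric multiplicity 2

The characteristic polynomial is (x - 3)^4, so the factor x - 3 appears with exponent 4: the algebraic multiplicity is 4.

rank(A - 3I) = 2, so the eigenspace has dimension 4 - 2 = 2: the geometric multiplicity is 2.

Since 2 < 4, A is not diagonalizable.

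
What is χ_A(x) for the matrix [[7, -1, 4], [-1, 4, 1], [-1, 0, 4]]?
xI - A = [[x - 7, 1, -4], [1, x - 4, -1], [1, 0, x - 4]].

Expanding det(xI - A) along the first row:
det(xI - A) = + (x - 7)·det([[x - 4, -1], [0, x - 4]]) - (1)·det([[1, -1], [1, x - 4]]) + (-4)·det([[1, x - 4], [1, 0]]).

Evaluating gives χ_A(x) = x^3 - 15x^2 + 75x - 125 = (x - 5)^3.

χ_A(x) = (x - 5)^3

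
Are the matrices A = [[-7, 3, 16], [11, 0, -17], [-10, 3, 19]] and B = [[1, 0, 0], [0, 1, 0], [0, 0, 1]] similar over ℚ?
No.

trace(A) = 12 but trace(B) = 3. The trace is a similarity invariant, so A and B are not similar.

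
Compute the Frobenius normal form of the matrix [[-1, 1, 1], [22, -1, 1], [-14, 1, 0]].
The invariant factors of A (the non-unit diagonal entries of the Smith normal form of xI - A over ℚ[x]) are (x - 1)(x^2 + 3x - 5), each dividing the next. The characteristic polynomial is their product, (x - 1)(x^2 + 3x - 5).

The rational canonical form is the block-diagonal matrix of companion matrices C(f_i):
R = [[0, 0, -5], [1, 0, 8], [0, 1, -2]].

Note the characteristic polynomial does not split into linear factors over ℚ, so A has no Jordan form over ℚ; the rational canonical form exists over any field.

R = [[0, 0, -5], [1, 0, 8], [0, 1, -2]]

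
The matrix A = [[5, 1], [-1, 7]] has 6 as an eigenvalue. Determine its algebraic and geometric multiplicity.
algebraic multiplicity 2, geometric multiplicity 1

The characteristic polynomial is (x - 6)^2, so the factor x - 6 appears with exponent 2: the algebraic multiplicity is 2.

rank(A - 6I) = 1, so the eigenspace has dimension 2 - 1 = 1: the geometric multiplicity is 1.

Since 1 < 2, A is not diagonalizable.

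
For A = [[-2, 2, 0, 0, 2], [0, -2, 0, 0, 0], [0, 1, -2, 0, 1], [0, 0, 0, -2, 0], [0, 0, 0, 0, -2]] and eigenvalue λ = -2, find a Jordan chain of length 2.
We seek v_1 ∈ ker((A + 2I)^2) \ ker(A + 2I), then set v_{i+1} = (A + 2I) v_i.

One such chain is v_1 = [[-4, 2, -4, 0, -1]]^T, v_2 = [[2, 0, 1, 0, 0]]^T. Check: (A + 2I) v_2 = [[0, 0, 0, 0, 0]]^T = 0.

v_1 = [[-4, 2, -4, 0, -1]]^T, v_2 = [[2, 0, 1, 0, 0]]^T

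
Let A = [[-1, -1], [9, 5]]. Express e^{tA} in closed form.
A has Jordan form J = [[2, 1], [0, 2]] with A = PJP^{-1}, so e^{tA} = P e^{tJ} P^{-1}.

For a Jordan block J_k(λ), e^{tJ_k(λ)} = e^{λt} · (I + tN + t^2 N^2/2! + ... + t^{k-1} N^{k-1}/(k-1)!) where N is the nilpotent superdiagonal part.

Assembling the blocks and conjugating back gives the entries of e^{tA} as shown above.

e^{tA} = [[(1 - 3*t)*e^{2*t}, -t*e^{2*t}], [9*t*e^{2*t}, (3*t + 1)*e^{2*t}]]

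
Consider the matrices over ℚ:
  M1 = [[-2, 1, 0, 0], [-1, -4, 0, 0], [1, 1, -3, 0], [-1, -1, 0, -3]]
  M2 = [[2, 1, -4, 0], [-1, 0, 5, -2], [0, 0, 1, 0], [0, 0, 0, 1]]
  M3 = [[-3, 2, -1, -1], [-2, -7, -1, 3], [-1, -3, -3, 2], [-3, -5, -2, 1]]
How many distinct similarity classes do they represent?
Characteristic polynomials: χ_{M1} = (x + 3)^4, χ_{M2} = (x - 1)^4, χ_{M3} = (x + 3)^4.

{M1}: invariant factors x + 3, x + 3, (x + 3)^2.

{M2}: invariant factors x - 1, (x - 1)^3.

{M3}: invariant factors (x + 3)^2, (x + 3)^2.

Matrices are similar if and only if their invariant-factor lists agree; the partition into similarity classes is {M1}, {M2}, {M3}.

3 classes: {M1}, {M2}, {M3}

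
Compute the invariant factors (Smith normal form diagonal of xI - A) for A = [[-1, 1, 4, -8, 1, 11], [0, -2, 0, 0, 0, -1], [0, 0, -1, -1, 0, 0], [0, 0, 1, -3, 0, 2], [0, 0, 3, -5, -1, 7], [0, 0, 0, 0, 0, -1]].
x + 2, (x + 1)^3(x + 2)^2

The Jordan structure of A has elementary divisors (x + 2)^2, (x + 2), (x + 1)^3. Arranging the block sizes at each eigenvalue in decreasing order and taking row products gives the invariant factors.

Invariant factors (smallest first, each dividing the next): x + 2, (x + 1)^3(x + 2)^2.

Check: the last factor (x + 1)^3(x + 2)^2 is the minimal polynomial, and the product (x + 1)^3(x + 2)^3 is the characteristic polynomial.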